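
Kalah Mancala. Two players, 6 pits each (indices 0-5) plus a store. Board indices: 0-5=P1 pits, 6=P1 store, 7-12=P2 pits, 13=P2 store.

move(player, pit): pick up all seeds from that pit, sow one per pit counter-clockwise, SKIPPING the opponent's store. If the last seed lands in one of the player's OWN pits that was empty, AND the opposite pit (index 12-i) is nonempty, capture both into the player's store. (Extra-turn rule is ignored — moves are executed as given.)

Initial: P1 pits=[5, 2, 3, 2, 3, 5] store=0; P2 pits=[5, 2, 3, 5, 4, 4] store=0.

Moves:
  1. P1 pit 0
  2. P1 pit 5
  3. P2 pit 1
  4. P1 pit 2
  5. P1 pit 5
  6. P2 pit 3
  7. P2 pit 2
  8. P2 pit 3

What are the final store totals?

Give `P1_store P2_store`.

Move 1: P1 pit0 -> P1=[0,3,4,3,4,6](0) P2=[5,2,3,5,4,4](0)
Move 2: P1 pit5 -> P1=[0,3,4,3,4,0](1) P2=[6,3,4,6,5,4](0)
Move 3: P2 pit1 -> P1=[0,3,4,3,4,0](1) P2=[6,0,5,7,6,4](0)
Move 4: P1 pit2 -> P1=[0,3,0,4,5,1](2) P2=[6,0,5,7,6,4](0)
Move 5: P1 pit5 -> P1=[0,3,0,4,5,0](3) P2=[6,0,5,7,6,4](0)
Move 6: P2 pit3 -> P1=[1,4,1,5,5,0](3) P2=[6,0,5,0,7,5](1)
Move 7: P2 pit2 -> P1=[2,4,1,5,5,0](3) P2=[6,0,0,1,8,6](2)
Move 8: P2 pit3 -> P1=[2,4,1,5,5,0](3) P2=[6,0,0,0,9,6](2)

Answer: 3 2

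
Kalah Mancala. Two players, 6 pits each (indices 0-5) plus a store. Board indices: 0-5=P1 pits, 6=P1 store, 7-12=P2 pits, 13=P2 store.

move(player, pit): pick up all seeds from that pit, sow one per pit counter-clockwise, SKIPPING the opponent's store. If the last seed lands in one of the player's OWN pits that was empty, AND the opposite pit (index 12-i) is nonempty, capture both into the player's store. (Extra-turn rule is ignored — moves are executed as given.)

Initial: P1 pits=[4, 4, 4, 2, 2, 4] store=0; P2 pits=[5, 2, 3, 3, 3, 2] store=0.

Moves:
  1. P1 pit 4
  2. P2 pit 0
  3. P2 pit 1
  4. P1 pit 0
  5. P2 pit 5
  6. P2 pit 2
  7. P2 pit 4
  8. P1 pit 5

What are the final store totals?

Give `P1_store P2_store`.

Move 1: P1 pit4 -> P1=[4,4,4,2,0,5](1) P2=[5,2,3,3,3,2](0)
Move 2: P2 pit0 -> P1=[4,4,4,2,0,5](1) P2=[0,3,4,4,4,3](0)
Move 3: P2 pit1 -> P1=[4,4,4,2,0,5](1) P2=[0,0,5,5,5,3](0)
Move 4: P1 pit0 -> P1=[0,5,5,3,1,5](1) P2=[0,0,5,5,5,3](0)
Move 5: P2 pit5 -> P1=[1,6,5,3,1,5](1) P2=[0,0,5,5,5,0](1)
Move 6: P2 pit2 -> P1=[2,6,5,3,1,5](1) P2=[0,0,0,6,6,1](2)
Move 7: P2 pit4 -> P1=[3,7,6,4,1,5](1) P2=[0,0,0,6,0,2](3)
Move 8: P1 pit5 -> P1=[3,7,6,4,1,0](2) P2=[1,1,1,7,0,2](3)

Answer: 2 3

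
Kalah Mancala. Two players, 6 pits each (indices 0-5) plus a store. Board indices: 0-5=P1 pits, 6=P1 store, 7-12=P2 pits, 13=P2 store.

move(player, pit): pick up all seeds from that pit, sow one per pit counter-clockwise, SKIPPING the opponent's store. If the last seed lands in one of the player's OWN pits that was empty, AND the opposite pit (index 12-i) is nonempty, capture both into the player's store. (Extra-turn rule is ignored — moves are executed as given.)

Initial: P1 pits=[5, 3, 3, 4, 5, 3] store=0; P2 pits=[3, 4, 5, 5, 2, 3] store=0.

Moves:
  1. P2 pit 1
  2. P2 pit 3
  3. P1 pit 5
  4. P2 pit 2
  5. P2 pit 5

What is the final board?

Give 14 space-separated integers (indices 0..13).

Move 1: P2 pit1 -> P1=[5,3,3,4,5,3](0) P2=[3,0,6,6,3,4](0)
Move 2: P2 pit3 -> P1=[6,4,4,4,5,3](0) P2=[3,0,6,0,4,5](1)
Move 3: P1 pit5 -> P1=[6,4,4,4,5,0](1) P2=[4,1,6,0,4,5](1)
Move 4: P2 pit2 -> P1=[7,5,4,4,5,0](1) P2=[4,1,0,1,5,6](2)
Move 5: P2 pit5 -> P1=[8,6,5,5,6,0](1) P2=[4,1,0,1,5,0](3)

Answer: 8 6 5 5 6 0 1 4 1 0 1 5 0 3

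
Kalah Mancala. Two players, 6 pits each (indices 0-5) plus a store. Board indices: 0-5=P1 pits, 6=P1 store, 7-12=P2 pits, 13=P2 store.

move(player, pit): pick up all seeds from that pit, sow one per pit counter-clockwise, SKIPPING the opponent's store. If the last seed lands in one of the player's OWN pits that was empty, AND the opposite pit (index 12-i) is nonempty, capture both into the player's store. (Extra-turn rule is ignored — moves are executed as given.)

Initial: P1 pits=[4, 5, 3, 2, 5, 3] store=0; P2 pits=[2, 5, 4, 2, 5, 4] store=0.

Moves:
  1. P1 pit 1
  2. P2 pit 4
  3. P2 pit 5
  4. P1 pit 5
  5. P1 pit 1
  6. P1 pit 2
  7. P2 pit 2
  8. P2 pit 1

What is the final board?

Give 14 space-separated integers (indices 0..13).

Move 1: P1 pit1 -> P1=[4,0,4,3,6,4](1) P2=[2,5,4,2,5,4](0)
Move 2: P2 pit4 -> P1=[5,1,5,3,6,4](1) P2=[2,5,4,2,0,5](1)
Move 3: P2 pit5 -> P1=[6,2,6,4,6,4](1) P2=[2,5,4,2,0,0](2)
Move 4: P1 pit5 -> P1=[6,2,6,4,6,0](2) P2=[3,6,5,2,0,0](2)
Move 5: P1 pit1 -> P1=[6,0,7,5,6,0](2) P2=[3,6,5,2,0,0](2)
Move 6: P1 pit2 -> P1=[6,0,0,6,7,1](3) P2=[4,7,6,2,0,0](2)
Move 7: P2 pit2 -> P1=[7,1,0,6,7,1](3) P2=[4,7,0,3,1,1](3)
Move 8: P2 pit1 -> P1=[8,2,0,6,7,1](3) P2=[4,0,1,4,2,2](4)

Answer: 8 2 0 6 7 1 3 4 0 1 4 2 2 4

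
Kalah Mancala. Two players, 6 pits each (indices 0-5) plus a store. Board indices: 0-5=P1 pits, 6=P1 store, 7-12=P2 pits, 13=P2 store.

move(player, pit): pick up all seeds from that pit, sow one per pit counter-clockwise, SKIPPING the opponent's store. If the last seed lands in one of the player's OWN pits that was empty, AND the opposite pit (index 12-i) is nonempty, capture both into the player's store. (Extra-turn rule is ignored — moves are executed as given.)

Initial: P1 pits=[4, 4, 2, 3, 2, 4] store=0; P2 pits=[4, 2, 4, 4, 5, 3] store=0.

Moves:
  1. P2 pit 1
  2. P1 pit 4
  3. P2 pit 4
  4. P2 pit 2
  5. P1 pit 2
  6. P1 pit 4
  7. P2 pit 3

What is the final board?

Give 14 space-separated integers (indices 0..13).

Move 1: P2 pit1 -> P1=[4,4,2,3,2,4](0) P2=[4,0,5,5,5,3](0)
Move 2: P1 pit4 -> P1=[4,4,2,3,0,5](1) P2=[4,0,5,5,5,3](0)
Move 3: P2 pit4 -> P1=[5,5,3,3,0,5](1) P2=[4,0,5,5,0,4](1)
Move 4: P2 pit2 -> P1=[6,5,3,3,0,5](1) P2=[4,0,0,6,1,5](2)
Move 5: P1 pit2 -> P1=[6,5,0,4,1,6](1) P2=[4,0,0,6,1,5](2)
Move 6: P1 pit4 -> P1=[6,5,0,4,0,7](1) P2=[4,0,0,6,1,5](2)
Move 7: P2 pit3 -> P1=[7,6,1,4,0,7](1) P2=[4,0,0,0,2,6](3)

Answer: 7 6 1 4 0 7 1 4 0 0 0 2 6 3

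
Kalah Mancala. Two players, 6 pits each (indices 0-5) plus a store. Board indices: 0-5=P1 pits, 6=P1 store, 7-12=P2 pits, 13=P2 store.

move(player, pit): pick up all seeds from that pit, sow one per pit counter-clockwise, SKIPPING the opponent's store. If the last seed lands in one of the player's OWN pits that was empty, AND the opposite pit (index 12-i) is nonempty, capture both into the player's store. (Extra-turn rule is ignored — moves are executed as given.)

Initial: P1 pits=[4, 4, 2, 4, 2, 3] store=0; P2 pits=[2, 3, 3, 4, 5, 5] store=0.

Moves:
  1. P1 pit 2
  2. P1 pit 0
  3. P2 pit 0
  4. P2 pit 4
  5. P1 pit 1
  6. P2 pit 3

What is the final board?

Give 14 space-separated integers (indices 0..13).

Answer: 2 0 3 7 5 4 1 1 4 4 0 1 7 2

Derivation:
Move 1: P1 pit2 -> P1=[4,4,0,5,3,3](0) P2=[2,3,3,4,5,5](0)
Move 2: P1 pit0 -> P1=[0,5,1,6,4,3](0) P2=[2,3,3,4,5,5](0)
Move 3: P2 pit0 -> P1=[0,5,1,6,4,3](0) P2=[0,4,4,4,5,5](0)
Move 4: P2 pit4 -> P1=[1,6,2,6,4,3](0) P2=[0,4,4,4,0,6](1)
Move 5: P1 pit1 -> P1=[1,0,3,7,5,4](1) P2=[1,4,4,4,0,6](1)
Move 6: P2 pit3 -> P1=[2,0,3,7,5,4](1) P2=[1,4,4,0,1,7](2)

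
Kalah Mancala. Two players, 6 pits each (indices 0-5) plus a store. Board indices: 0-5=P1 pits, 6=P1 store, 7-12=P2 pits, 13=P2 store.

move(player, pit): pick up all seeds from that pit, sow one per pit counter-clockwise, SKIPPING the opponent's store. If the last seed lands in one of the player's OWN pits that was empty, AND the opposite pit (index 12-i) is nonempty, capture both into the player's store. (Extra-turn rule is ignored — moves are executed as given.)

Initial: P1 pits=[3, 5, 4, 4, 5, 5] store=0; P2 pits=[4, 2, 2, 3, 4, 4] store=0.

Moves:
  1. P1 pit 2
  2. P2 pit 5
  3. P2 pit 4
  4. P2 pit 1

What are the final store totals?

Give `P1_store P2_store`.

Answer: 1 2

Derivation:
Move 1: P1 pit2 -> P1=[3,5,0,5,6,6](1) P2=[4,2,2,3,4,4](0)
Move 2: P2 pit5 -> P1=[4,6,1,5,6,6](1) P2=[4,2,2,3,4,0](1)
Move 3: P2 pit4 -> P1=[5,7,1,5,6,6](1) P2=[4,2,2,3,0,1](2)
Move 4: P2 pit1 -> P1=[5,7,1,5,6,6](1) P2=[4,0,3,4,0,1](2)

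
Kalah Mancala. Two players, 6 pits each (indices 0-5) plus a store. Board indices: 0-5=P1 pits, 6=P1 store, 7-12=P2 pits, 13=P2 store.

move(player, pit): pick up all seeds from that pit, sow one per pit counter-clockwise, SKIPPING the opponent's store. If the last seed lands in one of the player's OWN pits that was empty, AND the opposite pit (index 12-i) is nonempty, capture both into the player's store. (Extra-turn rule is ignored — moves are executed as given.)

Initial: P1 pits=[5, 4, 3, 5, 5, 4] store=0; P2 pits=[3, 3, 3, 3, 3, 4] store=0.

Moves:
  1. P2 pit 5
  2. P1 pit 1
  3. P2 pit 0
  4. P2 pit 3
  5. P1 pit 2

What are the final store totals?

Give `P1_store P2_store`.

Answer: 2 2

Derivation:
Move 1: P2 pit5 -> P1=[6,5,4,5,5,4](0) P2=[3,3,3,3,3,0](1)
Move 2: P1 pit1 -> P1=[6,0,5,6,6,5](1) P2=[3,3,3,3,3,0](1)
Move 3: P2 pit0 -> P1=[6,0,5,6,6,5](1) P2=[0,4,4,4,3,0](1)
Move 4: P2 pit3 -> P1=[7,0,5,6,6,5](1) P2=[0,4,4,0,4,1](2)
Move 5: P1 pit2 -> P1=[7,0,0,7,7,6](2) P2=[1,4,4,0,4,1](2)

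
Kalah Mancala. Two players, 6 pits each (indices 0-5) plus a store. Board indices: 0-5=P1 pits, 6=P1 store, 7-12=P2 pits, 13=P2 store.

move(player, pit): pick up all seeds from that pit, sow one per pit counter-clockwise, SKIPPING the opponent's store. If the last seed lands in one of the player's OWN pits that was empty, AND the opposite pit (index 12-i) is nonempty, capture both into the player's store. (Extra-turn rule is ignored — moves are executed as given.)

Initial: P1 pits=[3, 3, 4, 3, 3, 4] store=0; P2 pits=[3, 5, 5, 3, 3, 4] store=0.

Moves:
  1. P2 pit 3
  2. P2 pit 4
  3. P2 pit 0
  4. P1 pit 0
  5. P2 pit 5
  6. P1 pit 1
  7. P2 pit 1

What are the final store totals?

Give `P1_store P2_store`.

Move 1: P2 pit3 -> P1=[3,3,4,3,3,4](0) P2=[3,5,5,0,4,5](1)
Move 2: P2 pit4 -> P1=[4,4,4,3,3,4](0) P2=[3,5,5,0,0,6](2)
Move 3: P2 pit0 -> P1=[4,4,0,3,3,4](0) P2=[0,6,6,0,0,6](7)
Move 4: P1 pit0 -> P1=[0,5,1,4,4,4](0) P2=[0,6,6,0,0,6](7)
Move 5: P2 pit5 -> P1=[1,6,2,5,5,4](0) P2=[0,6,6,0,0,0](8)
Move 6: P1 pit1 -> P1=[1,0,3,6,6,5](1) P2=[1,6,6,0,0,0](8)
Move 7: P2 pit1 -> P1=[2,0,3,6,6,5](1) P2=[1,0,7,1,1,1](9)

Answer: 1 9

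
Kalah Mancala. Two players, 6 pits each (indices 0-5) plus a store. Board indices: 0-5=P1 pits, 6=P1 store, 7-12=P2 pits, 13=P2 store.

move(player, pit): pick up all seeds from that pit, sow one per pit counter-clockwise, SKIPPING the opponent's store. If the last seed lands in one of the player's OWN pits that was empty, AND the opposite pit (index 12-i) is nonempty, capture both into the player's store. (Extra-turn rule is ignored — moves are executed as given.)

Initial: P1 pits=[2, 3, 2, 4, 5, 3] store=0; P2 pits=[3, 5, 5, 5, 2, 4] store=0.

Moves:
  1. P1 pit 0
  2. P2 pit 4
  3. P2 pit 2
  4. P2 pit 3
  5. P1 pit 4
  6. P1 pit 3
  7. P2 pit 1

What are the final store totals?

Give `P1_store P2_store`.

Move 1: P1 pit0 -> P1=[0,4,3,4,5,3](0) P2=[3,5,5,5,2,4](0)
Move 2: P2 pit4 -> P1=[0,4,3,4,5,3](0) P2=[3,5,5,5,0,5](1)
Move 3: P2 pit2 -> P1=[1,4,3,4,5,3](0) P2=[3,5,0,6,1,6](2)
Move 4: P2 pit3 -> P1=[2,5,4,4,5,3](0) P2=[3,5,0,0,2,7](3)
Move 5: P1 pit4 -> P1=[2,5,4,4,0,4](1) P2=[4,6,1,0,2,7](3)
Move 6: P1 pit3 -> P1=[2,5,4,0,1,5](2) P2=[5,6,1,0,2,7](3)
Move 7: P2 pit1 -> P1=[3,5,4,0,1,5](2) P2=[5,0,2,1,3,8](4)

Answer: 2 4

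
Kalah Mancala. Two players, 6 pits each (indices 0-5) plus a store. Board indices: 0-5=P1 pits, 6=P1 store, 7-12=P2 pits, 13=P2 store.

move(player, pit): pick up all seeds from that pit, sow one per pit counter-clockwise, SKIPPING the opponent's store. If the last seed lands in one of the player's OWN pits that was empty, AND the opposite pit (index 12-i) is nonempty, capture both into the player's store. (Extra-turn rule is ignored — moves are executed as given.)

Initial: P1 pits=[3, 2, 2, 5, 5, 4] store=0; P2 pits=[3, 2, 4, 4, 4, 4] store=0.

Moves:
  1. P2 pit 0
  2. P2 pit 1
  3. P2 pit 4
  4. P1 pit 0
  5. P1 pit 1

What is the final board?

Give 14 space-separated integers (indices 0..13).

Move 1: P2 pit0 -> P1=[3,2,2,5,5,4](0) P2=[0,3,5,5,4,4](0)
Move 2: P2 pit1 -> P1=[3,2,2,5,5,4](0) P2=[0,0,6,6,5,4](0)
Move 3: P2 pit4 -> P1=[4,3,3,5,5,4](0) P2=[0,0,6,6,0,5](1)
Move 4: P1 pit0 -> P1=[0,4,4,6,6,4](0) P2=[0,0,6,6,0,5](1)
Move 5: P1 pit1 -> P1=[0,0,5,7,7,5](0) P2=[0,0,6,6,0,5](1)

Answer: 0 0 5 7 7 5 0 0 0 6 6 0 5 1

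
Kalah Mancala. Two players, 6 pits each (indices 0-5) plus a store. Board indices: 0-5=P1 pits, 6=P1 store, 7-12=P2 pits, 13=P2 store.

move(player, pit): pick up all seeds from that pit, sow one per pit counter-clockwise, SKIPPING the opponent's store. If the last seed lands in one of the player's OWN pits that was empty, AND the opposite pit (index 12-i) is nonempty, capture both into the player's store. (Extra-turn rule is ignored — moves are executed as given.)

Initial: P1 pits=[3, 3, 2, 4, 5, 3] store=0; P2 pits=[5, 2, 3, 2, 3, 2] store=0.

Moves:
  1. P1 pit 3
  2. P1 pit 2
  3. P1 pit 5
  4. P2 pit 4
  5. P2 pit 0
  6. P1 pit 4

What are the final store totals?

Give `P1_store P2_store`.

Move 1: P1 pit3 -> P1=[3,3,2,0,6,4](1) P2=[6,2,3,2,3,2](0)
Move 2: P1 pit2 -> P1=[3,3,0,1,7,4](1) P2=[6,2,3,2,3,2](0)
Move 3: P1 pit5 -> P1=[3,3,0,1,7,0](2) P2=[7,3,4,2,3,2](0)
Move 4: P2 pit4 -> P1=[4,3,0,1,7,0](2) P2=[7,3,4,2,0,3](1)
Move 5: P2 pit0 -> P1=[5,3,0,1,7,0](2) P2=[0,4,5,3,1,4](2)
Move 6: P1 pit4 -> P1=[5,3,0,1,0,1](3) P2=[1,5,6,4,2,4](2)

Answer: 3 2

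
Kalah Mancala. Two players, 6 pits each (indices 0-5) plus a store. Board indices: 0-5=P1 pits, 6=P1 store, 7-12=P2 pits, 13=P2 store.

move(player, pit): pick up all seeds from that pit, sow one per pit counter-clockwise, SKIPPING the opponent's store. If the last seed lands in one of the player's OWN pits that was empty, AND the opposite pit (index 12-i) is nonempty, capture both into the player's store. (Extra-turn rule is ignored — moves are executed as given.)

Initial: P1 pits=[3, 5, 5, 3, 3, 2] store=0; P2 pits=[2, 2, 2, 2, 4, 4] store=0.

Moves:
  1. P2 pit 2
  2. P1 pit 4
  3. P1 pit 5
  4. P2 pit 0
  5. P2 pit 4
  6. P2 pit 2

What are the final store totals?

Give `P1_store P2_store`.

Move 1: P2 pit2 -> P1=[3,5,5,3,3,2](0) P2=[2,2,0,3,5,4](0)
Move 2: P1 pit4 -> P1=[3,5,5,3,0,3](1) P2=[3,2,0,3,5,4](0)
Move 3: P1 pit5 -> P1=[3,5,5,3,0,0](2) P2=[4,3,0,3,5,4](0)
Move 4: P2 pit0 -> P1=[3,5,5,3,0,0](2) P2=[0,4,1,4,6,4](0)
Move 5: P2 pit4 -> P1=[4,6,6,4,0,0](2) P2=[0,4,1,4,0,5](1)
Move 6: P2 pit2 -> P1=[4,6,6,4,0,0](2) P2=[0,4,0,5,0,5](1)

Answer: 2 1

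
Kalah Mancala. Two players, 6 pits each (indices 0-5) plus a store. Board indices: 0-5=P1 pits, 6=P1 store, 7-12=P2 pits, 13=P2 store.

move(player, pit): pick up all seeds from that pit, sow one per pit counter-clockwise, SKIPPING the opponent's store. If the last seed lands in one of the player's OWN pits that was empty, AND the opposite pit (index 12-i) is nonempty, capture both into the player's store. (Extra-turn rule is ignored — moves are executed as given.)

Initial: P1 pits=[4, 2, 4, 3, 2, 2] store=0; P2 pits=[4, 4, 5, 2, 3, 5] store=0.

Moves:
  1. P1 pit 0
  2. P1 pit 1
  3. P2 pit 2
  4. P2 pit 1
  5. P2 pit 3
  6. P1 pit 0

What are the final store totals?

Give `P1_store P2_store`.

Move 1: P1 pit0 -> P1=[0,3,5,4,3,2](0) P2=[4,4,5,2,3,5](0)
Move 2: P1 pit1 -> P1=[0,0,6,5,4,2](0) P2=[4,4,5,2,3,5](0)
Move 3: P2 pit2 -> P1=[1,0,6,5,4,2](0) P2=[4,4,0,3,4,6](1)
Move 4: P2 pit1 -> P1=[1,0,6,5,4,2](0) P2=[4,0,1,4,5,7](1)
Move 5: P2 pit3 -> P1=[2,0,6,5,4,2](0) P2=[4,0,1,0,6,8](2)
Move 6: P1 pit0 -> P1=[0,1,7,5,4,2](0) P2=[4,0,1,0,6,8](2)

Answer: 0 2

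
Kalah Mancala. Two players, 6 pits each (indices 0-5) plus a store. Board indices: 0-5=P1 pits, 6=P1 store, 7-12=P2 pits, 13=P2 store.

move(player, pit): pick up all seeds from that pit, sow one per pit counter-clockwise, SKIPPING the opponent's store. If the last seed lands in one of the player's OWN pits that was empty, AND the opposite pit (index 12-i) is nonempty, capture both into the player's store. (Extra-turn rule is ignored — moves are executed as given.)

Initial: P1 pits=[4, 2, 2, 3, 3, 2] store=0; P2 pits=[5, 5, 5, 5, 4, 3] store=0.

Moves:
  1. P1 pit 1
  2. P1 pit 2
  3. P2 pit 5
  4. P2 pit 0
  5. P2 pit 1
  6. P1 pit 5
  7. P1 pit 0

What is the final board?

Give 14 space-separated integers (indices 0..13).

Move 1: P1 pit1 -> P1=[4,0,3,4,3,2](0) P2=[5,5,5,5,4,3](0)
Move 2: P1 pit2 -> P1=[4,0,0,5,4,3](0) P2=[5,5,5,5,4,3](0)
Move 3: P2 pit5 -> P1=[5,1,0,5,4,3](0) P2=[5,5,5,5,4,0](1)
Move 4: P2 pit0 -> P1=[0,1,0,5,4,3](0) P2=[0,6,6,6,5,0](7)
Move 5: P2 pit1 -> P1=[1,1,0,5,4,3](0) P2=[0,0,7,7,6,1](8)
Move 6: P1 pit5 -> P1=[1,1,0,5,4,0](1) P2=[1,1,7,7,6,1](8)
Move 7: P1 pit0 -> P1=[0,2,0,5,4,0](1) P2=[1,1,7,7,6,1](8)

Answer: 0 2 0 5 4 0 1 1 1 7 7 6 1 8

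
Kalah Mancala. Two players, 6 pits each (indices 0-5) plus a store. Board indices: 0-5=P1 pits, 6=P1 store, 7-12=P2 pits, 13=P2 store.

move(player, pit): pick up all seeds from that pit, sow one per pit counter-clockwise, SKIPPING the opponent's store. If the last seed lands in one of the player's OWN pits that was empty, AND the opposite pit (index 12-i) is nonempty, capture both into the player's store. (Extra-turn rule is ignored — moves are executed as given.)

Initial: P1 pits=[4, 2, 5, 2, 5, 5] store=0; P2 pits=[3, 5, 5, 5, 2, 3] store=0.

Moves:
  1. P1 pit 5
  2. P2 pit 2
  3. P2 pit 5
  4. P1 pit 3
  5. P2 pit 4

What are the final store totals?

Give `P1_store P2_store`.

Move 1: P1 pit5 -> P1=[4,2,5,2,5,0](1) P2=[4,6,6,6,2,3](0)
Move 2: P2 pit2 -> P1=[5,3,5,2,5,0](1) P2=[4,6,0,7,3,4](1)
Move 3: P2 pit5 -> P1=[6,4,6,2,5,0](1) P2=[4,6,0,7,3,0](2)
Move 4: P1 pit3 -> P1=[6,4,6,0,6,0](6) P2=[0,6,0,7,3,0](2)
Move 5: P2 pit4 -> P1=[7,4,6,0,6,0](6) P2=[0,6,0,7,0,1](3)

Answer: 6 3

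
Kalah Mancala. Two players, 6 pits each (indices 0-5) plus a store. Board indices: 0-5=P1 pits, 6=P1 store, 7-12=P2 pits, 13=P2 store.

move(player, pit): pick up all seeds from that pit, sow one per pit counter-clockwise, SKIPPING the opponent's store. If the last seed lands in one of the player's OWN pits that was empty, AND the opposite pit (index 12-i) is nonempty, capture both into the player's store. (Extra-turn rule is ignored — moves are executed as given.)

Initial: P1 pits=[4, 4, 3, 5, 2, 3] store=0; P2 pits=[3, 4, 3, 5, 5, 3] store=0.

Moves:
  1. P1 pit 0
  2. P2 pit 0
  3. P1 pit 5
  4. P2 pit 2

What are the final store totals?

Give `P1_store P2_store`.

Answer: 1 1

Derivation:
Move 1: P1 pit0 -> P1=[0,5,4,6,3,3](0) P2=[3,4,3,5,5,3](0)
Move 2: P2 pit0 -> P1=[0,5,4,6,3,3](0) P2=[0,5,4,6,5,3](0)
Move 3: P1 pit5 -> P1=[0,5,4,6,3,0](1) P2=[1,6,4,6,5,3](0)
Move 4: P2 pit2 -> P1=[0,5,4,6,3,0](1) P2=[1,6,0,7,6,4](1)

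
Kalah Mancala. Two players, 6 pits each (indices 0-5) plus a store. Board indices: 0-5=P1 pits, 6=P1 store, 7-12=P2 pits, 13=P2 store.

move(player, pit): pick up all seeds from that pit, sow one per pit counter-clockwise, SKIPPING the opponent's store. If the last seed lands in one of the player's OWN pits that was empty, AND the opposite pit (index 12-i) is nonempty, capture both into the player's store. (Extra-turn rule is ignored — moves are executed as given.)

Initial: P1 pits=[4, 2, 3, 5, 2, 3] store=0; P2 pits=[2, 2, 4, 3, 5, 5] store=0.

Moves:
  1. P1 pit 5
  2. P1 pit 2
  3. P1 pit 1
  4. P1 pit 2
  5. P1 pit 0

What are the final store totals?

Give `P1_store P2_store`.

Move 1: P1 pit5 -> P1=[4,2,3,5,2,0](1) P2=[3,3,4,3,5,5](0)
Move 2: P1 pit2 -> P1=[4,2,0,6,3,0](5) P2=[0,3,4,3,5,5](0)
Move 3: P1 pit1 -> P1=[4,0,1,7,3,0](5) P2=[0,3,4,3,5,5](0)
Move 4: P1 pit2 -> P1=[4,0,0,8,3,0](5) P2=[0,3,4,3,5,5](0)
Move 5: P1 pit0 -> P1=[0,1,1,9,4,0](5) P2=[0,3,4,3,5,5](0)

Answer: 5 0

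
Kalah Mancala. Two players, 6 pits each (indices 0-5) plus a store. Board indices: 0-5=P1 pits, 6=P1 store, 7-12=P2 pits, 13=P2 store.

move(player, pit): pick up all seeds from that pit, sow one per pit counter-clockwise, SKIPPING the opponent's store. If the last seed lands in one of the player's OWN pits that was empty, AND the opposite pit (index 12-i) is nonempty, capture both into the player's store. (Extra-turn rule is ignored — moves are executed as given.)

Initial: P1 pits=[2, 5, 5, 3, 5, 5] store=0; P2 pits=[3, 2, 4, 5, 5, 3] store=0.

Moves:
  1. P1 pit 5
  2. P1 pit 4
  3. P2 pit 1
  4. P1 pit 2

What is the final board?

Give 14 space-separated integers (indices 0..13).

Answer: 2 5 0 4 1 2 3 6 0 7 7 6 4 0

Derivation:
Move 1: P1 pit5 -> P1=[2,5,5,3,5,0](1) P2=[4,3,5,6,5,3](0)
Move 2: P1 pit4 -> P1=[2,5,5,3,0,1](2) P2=[5,4,6,6,5,3](0)
Move 3: P2 pit1 -> P1=[2,5,5,3,0,1](2) P2=[5,0,7,7,6,4](0)
Move 4: P1 pit2 -> P1=[2,5,0,4,1,2](3) P2=[6,0,7,7,6,4](0)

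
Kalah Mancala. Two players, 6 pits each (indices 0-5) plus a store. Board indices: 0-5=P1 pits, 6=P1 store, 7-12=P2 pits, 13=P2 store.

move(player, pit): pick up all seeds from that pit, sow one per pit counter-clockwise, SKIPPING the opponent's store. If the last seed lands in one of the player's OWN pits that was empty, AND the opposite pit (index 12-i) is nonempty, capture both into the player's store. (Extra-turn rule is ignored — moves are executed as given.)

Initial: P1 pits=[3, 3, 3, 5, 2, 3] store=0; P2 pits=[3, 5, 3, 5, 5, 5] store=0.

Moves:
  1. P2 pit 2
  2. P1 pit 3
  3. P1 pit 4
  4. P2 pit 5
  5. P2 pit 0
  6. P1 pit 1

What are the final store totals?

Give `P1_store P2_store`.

Move 1: P2 pit2 -> P1=[3,3,3,5,2,3](0) P2=[3,5,0,6,6,6](0)
Move 2: P1 pit3 -> P1=[3,3,3,0,3,4](1) P2=[4,6,0,6,6,6](0)
Move 3: P1 pit4 -> P1=[3,3,3,0,0,5](2) P2=[5,6,0,6,6,6](0)
Move 4: P2 pit5 -> P1=[4,4,4,1,1,5](2) P2=[5,6,0,6,6,0](1)
Move 5: P2 pit0 -> P1=[0,4,4,1,1,5](2) P2=[0,7,1,7,7,0](6)
Move 6: P1 pit1 -> P1=[0,0,5,2,2,6](2) P2=[0,7,1,7,7,0](6)

Answer: 2 6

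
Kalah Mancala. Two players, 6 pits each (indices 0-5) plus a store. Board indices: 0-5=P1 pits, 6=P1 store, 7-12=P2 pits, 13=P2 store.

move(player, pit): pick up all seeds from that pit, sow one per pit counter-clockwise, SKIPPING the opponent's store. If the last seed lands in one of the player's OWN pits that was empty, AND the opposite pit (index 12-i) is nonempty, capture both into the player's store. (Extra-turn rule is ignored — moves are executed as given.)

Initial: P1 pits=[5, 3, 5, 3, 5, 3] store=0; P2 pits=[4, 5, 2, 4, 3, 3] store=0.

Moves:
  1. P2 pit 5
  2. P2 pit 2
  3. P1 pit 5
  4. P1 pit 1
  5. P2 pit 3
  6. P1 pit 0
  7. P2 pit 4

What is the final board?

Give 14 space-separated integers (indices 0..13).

Answer: 1 3 8 5 7 1 8 1 6 0 0 0 2 3

Derivation:
Move 1: P2 pit5 -> P1=[6,4,5,3,5,3](0) P2=[4,5,2,4,3,0](1)
Move 2: P2 pit2 -> P1=[6,4,5,3,5,3](0) P2=[4,5,0,5,4,0](1)
Move 3: P1 pit5 -> P1=[6,4,5,3,5,0](1) P2=[5,6,0,5,4,0](1)
Move 4: P1 pit1 -> P1=[6,0,6,4,6,0](7) P2=[0,6,0,5,4,0](1)
Move 5: P2 pit3 -> P1=[7,1,6,4,6,0](7) P2=[0,6,0,0,5,1](2)
Move 6: P1 pit0 -> P1=[0,2,7,5,7,1](8) P2=[1,6,0,0,5,1](2)
Move 7: P2 pit4 -> P1=[1,3,8,5,7,1](8) P2=[1,6,0,0,0,2](3)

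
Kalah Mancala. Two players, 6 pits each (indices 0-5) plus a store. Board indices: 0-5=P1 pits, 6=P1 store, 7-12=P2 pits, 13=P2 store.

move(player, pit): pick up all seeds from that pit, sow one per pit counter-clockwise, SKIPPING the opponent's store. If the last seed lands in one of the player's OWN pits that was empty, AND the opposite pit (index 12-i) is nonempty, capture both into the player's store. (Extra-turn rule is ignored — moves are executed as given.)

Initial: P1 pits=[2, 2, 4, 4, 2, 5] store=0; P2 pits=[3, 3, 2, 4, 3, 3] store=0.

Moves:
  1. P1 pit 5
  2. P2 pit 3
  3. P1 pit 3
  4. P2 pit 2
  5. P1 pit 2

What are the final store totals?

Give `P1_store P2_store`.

Move 1: P1 pit5 -> P1=[2,2,4,4,2,0](1) P2=[4,4,3,5,3,3](0)
Move 2: P2 pit3 -> P1=[3,3,4,4,2,0](1) P2=[4,4,3,0,4,4](1)
Move 3: P1 pit3 -> P1=[3,3,4,0,3,1](2) P2=[5,4,3,0,4,4](1)
Move 4: P2 pit2 -> P1=[3,3,4,0,3,1](2) P2=[5,4,0,1,5,5](1)
Move 5: P1 pit2 -> P1=[3,3,0,1,4,2](3) P2=[5,4,0,1,5,5](1)

Answer: 3 1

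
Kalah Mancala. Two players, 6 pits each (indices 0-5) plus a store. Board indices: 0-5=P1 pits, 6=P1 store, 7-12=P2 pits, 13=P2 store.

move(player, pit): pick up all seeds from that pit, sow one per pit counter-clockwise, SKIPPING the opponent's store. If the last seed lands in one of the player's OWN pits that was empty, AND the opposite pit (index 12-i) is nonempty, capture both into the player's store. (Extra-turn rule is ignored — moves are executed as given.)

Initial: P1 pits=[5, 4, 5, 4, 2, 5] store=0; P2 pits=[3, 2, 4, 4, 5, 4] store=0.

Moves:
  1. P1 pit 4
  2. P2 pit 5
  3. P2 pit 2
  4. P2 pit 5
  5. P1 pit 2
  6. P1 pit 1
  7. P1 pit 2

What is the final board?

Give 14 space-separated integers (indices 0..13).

Move 1: P1 pit4 -> P1=[5,4,5,4,0,6](1) P2=[3,2,4,4,5,4](0)
Move 2: P2 pit5 -> P1=[6,5,6,4,0,6](1) P2=[3,2,4,4,5,0](1)
Move 3: P2 pit2 -> P1=[6,5,6,4,0,6](1) P2=[3,2,0,5,6,1](2)
Move 4: P2 pit5 -> P1=[6,5,6,4,0,6](1) P2=[3,2,0,5,6,0](3)
Move 5: P1 pit2 -> P1=[6,5,0,5,1,7](2) P2=[4,3,0,5,6,0](3)
Move 6: P1 pit1 -> P1=[6,0,1,6,2,8](3) P2=[4,3,0,5,6,0](3)
Move 7: P1 pit2 -> P1=[6,0,0,7,2,8](3) P2=[4,3,0,5,6,0](3)

Answer: 6 0 0 7 2 8 3 4 3 0 5 6 0 3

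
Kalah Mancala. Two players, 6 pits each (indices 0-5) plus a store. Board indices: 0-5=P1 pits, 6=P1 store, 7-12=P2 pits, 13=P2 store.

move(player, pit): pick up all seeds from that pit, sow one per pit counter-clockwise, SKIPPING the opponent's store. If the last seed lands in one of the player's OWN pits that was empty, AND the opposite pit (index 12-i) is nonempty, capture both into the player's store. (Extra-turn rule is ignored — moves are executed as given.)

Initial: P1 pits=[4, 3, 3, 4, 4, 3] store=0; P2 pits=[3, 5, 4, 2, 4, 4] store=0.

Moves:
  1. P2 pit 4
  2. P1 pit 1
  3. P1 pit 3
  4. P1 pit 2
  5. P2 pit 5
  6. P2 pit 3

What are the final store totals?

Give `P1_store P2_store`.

Answer: 2 9

Derivation:
Move 1: P2 pit4 -> P1=[5,4,3,4,4,3](0) P2=[3,5,4,2,0,5](1)
Move 2: P1 pit1 -> P1=[5,0,4,5,5,4](0) P2=[3,5,4,2,0,5](1)
Move 3: P1 pit3 -> P1=[5,0,4,0,6,5](1) P2=[4,6,4,2,0,5](1)
Move 4: P1 pit2 -> P1=[5,0,0,1,7,6](2) P2=[4,6,4,2,0,5](1)
Move 5: P2 pit5 -> P1=[6,1,1,2,7,6](2) P2=[4,6,4,2,0,0](2)
Move 6: P2 pit3 -> P1=[0,1,1,2,7,6](2) P2=[4,6,4,0,1,0](9)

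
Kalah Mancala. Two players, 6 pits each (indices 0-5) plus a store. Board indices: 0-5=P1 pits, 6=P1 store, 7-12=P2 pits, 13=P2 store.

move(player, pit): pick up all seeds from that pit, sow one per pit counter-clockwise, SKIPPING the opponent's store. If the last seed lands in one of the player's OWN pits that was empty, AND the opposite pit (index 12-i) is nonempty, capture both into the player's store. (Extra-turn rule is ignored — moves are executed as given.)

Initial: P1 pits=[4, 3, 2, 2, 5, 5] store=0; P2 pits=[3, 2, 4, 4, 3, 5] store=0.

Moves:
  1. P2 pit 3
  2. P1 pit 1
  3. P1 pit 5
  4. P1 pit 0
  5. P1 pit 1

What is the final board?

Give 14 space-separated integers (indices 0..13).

Move 1: P2 pit3 -> P1=[5,3,2,2,5,5](0) P2=[3,2,4,0,4,6](1)
Move 2: P1 pit1 -> P1=[5,0,3,3,6,5](0) P2=[3,2,4,0,4,6](1)
Move 3: P1 pit5 -> P1=[5,0,3,3,6,0](1) P2=[4,3,5,1,4,6](1)
Move 4: P1 pit0 -> P1=[0,1,4,4,7,0](6) P2=[0,3,5,1,4,6](1)
Move 5: P1 pit1 -> P1=[0,0,5,4,7,0](6) P2=[0,3,5,1,4,6](1)

Answer: 0 0 5 4 7 0 6 0 3 5 1 4 6 1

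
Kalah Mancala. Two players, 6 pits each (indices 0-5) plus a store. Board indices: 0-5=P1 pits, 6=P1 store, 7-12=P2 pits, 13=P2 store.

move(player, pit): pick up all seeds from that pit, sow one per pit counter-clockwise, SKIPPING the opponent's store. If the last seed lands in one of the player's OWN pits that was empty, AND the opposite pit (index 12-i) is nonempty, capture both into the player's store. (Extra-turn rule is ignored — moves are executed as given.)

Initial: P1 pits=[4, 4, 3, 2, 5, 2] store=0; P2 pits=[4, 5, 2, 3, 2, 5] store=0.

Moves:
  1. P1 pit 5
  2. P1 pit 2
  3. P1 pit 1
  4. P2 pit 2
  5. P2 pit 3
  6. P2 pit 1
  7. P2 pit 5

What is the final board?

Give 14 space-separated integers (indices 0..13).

Move 1: P1 pit5 -> P1=[4,4,3,2,5,0](1) P2=[5,5,2,3,2,5](0)
Move 2: P1 pit2 -> P1=[4,4,0,3,6,0](7) P2=[0,5,2,3,2,5](0)
Move 3: P1 pit1 -> P1=[4,0,1,4,7,1](7) P2=[0,5,2,3,2,5](0)
Move 4: P2 pit2 -> P1=[4,0,1,4,7,1](7) P2=[0,5,0,4,3,5](0)
Move 5: P2 pit3 -> P1=[5,0,1,4,7,1](7) P2=[0,5,0,0,4,6](1)
Move 6: P2 pit1 -> P1=[5,0,1,4,7,1](7) P2=[0,0,1,1,5,7](2)
Move 7: P2 pit5 -> P1=[6,1,2,5,8,2](7) P2=[0,0,1,1,5,0](3)

Answer: 6 1 2 5 8 2 7 0 0 1 1 5 0 3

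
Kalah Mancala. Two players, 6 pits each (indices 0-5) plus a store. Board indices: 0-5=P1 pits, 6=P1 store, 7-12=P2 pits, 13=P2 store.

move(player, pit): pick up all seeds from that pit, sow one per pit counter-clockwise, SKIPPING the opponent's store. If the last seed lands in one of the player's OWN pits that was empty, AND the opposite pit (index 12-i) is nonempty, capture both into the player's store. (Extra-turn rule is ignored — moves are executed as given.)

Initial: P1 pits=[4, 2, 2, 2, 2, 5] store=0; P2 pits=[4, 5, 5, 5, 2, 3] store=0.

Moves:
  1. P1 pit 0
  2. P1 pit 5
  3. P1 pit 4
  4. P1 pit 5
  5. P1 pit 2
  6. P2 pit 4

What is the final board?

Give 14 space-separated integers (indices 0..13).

Answer: 0 3 0 4 1 0 10 0 6 6 6 0 4 1

Derivation:
Move 1: P1 pit0 -> P1=[0,3,3,3,3,5](0) P2=[4,5,5,5,2,3](0)
Move 2: P1 pit5 -> P1=[0,3,3,3,3,0](1) P2=[5,6,6,6,2,3](0)
Move 3: P1 pit4 -> P1=[0,3,3,3,0,1](2) P2=[6,6,6,6,2,3](0)
Move 4: P1 pit5 -> P1=[0,3,3,3,0,0](3) P2=[6,6,6,6,2,3](0)
Move 5: P1 pit2 -> P1=[0,3,0,4,1,0](10) P2=[0,6,6,6,2,3](0)
Move 6: P2 pit4 -> P1=[0,3,0,4,1,0](10) P2=[0,6,6,6,0,4](1)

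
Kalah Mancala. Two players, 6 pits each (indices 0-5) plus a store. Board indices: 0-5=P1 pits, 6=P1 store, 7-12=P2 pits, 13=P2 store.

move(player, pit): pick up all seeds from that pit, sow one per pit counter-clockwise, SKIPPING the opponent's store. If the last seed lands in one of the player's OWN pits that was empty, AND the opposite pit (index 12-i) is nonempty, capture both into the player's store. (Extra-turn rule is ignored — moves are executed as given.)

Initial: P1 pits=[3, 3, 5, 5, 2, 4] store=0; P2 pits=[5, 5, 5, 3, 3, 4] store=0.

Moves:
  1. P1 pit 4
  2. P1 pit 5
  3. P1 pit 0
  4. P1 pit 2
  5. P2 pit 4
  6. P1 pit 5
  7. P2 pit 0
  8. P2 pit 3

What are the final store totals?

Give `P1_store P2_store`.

Move 1: P1 pit4 -> P1=[3,3,5,5,0,5](1) P2=[5,5,5,3,3,4](0)
Move 2: P1 pit5 -> P1=[3,3,5,5,0,0](2) P2=[6,6,6,4,3,4](0)
Move 3: P1 pit0 -> P1=[0,4,6,6,0,0](2) P2=[6,6,6,4,3,4](0)
Move 4: P1 pit2 -> P1=[0,4,0,7,1,1](3) P2=[7,7,6,4,3,4](0)
Move 5: P2 pit4 -> P1=[1,4,0,7,1,1](3) P2=[7,7,6,4,0,5](1)
Move 6: P1 pit5 -> P1=[1,4,0,7,1,0](4) P2=[7,7,6,4,0,5](1)
Move 7: P2 pit0 -> P1=[2,4,0,7,1,0](4) P2=[0,8,7,5,1,6](2)
Move 8: P2 pit3 -> P1=[3,5,0,7,1,0](4) P2=[0,8,7,0,2,7](3)

Answer: 4 3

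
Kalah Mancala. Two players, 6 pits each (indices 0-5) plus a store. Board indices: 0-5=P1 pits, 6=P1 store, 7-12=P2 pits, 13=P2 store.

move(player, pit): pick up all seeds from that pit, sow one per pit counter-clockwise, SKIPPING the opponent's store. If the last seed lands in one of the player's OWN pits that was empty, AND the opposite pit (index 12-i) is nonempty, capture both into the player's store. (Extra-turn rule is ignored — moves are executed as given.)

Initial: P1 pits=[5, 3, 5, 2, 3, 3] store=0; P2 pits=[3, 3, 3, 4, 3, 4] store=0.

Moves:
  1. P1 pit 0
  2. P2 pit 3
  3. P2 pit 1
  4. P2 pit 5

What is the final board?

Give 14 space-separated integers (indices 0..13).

Answer: 2 5 7 4 4 4 0 3 0 4 1 5 0 2

Derivation:
Move 1: P1 pit0 -> P1=[0,4,6,3,4,4](0) P2=[3,3,3,4,3,4](0)
Move 2: P2 pit3 -> P1=[1,4,6,3,4,4](0) P2=[3,3,3,0,4,5](1)
Move 3: P2 pit1 -> P1=[1,4,6,3,4,4](0) P2=[3,0,4,1,5,5](1)
Move 4: P2 pit5 -> P1=[2,5,7,4,4,4](0) P2=[3,0,4,1,5,0](2)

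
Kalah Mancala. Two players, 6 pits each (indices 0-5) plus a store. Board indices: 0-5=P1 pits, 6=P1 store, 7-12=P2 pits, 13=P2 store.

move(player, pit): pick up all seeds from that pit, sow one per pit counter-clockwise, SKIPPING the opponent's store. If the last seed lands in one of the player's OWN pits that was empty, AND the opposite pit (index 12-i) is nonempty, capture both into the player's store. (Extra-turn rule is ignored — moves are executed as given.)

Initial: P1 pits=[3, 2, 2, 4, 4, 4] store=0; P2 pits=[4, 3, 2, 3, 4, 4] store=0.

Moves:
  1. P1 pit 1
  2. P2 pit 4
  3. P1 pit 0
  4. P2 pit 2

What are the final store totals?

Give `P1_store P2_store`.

Move 1: P1 pit1 -> P1=[3,0,3,5,4,4](0) P2=[4,3,2,3,4,4](0)
Move 2: P2 pit4 -> P1=[4,1,3,5,4,4](0) P2=[4,3,2,3,0,5](1)
Move 3: P1 pit0 -> P1=[0,2,4,6,5,4](0) P2=[4,3,2,3,0,5](1)
Move 4: P2 pit2 -> P1=[0,0,4,6,5,4](0) P2=[4,3,0,4,0,5](4)

Answer: 0 4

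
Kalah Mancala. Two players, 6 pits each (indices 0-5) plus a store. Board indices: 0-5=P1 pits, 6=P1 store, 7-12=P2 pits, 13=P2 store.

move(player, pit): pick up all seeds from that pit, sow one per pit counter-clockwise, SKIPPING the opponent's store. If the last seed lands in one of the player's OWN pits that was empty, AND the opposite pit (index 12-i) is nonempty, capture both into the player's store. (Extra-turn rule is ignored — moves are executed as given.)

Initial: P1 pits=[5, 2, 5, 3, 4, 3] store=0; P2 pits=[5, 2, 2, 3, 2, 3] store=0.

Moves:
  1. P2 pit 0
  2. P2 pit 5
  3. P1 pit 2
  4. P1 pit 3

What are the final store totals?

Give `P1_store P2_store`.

Answer: 2 1

Derivation:
Move 1: P2 pit0 -> P1=[5,2,5,3,4,3](0) P2=[0,3,3,4,3,4](0)
Move 2: P2 pit5 -> P1=[6,3,6,3,4,3](0) P2=[0,3,3,4,3,0](1)
Move 3: P1 pit2 -> P1=[6,3,0,4,5,4](1) P2=[1,4,3,4,3,0](1)
Move 4: P1 pit3 -> P1=[6,3,0,0,6,5](2) P2=[2,4,3,4,3,0](1)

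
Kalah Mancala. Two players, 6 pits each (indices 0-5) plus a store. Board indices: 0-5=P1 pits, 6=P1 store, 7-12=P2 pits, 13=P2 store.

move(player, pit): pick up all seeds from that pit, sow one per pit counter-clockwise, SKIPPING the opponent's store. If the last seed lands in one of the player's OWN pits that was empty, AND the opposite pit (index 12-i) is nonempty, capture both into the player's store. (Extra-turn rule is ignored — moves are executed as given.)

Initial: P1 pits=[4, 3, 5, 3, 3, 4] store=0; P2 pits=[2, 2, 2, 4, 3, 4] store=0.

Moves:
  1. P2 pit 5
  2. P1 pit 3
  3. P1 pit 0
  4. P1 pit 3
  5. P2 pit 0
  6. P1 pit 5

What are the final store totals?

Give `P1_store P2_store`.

Answer: 2 1

Derivation:
Move 1: P2 pit5 -> P1=[5,4,6,3,3,4](0) P2=[2,2,2,4,3,0](1)
Move 2: P1 pit3 -> P1=[5,4,6,0,4,5](1) P2=[2,2,2,4,3,0](1)
Move 3: P1 pit0 -> P1=[0,5,7,1,5,6](1) P2=[2,2,2,4,3,0](1)
Move 4: P1 pit3 -> P1=[0,5,7,0,6,6](1) P2=[2,2,2,4,3,0](1)
Move 5: P2 pit0 -> P1=[0,5,7,0,6,6](1) P2=[0,3,3,4,3,0](1)
Move 6: P1 pit5 -> P1=[0,5,7,0,6,0](2) P2=[1,4,4,5,4,0](1)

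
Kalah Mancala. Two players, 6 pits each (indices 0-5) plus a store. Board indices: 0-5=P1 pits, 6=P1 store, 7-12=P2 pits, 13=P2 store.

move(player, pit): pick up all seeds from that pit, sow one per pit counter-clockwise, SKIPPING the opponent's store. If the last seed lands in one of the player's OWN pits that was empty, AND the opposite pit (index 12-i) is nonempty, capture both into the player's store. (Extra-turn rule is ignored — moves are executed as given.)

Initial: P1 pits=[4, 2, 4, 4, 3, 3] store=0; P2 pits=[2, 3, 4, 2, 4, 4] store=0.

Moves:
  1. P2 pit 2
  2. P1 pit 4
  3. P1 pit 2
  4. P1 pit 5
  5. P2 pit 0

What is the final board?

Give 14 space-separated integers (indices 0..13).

Move 1: P2 pit2 -> P1=[4,2,4,4,3,3](0) P2=[2,3,0,3,5,5](1)
Move 2: P1 pit4 -> P1=[4,2,4,4,0,4](1) P2=[3,3,0,3,5,5](1)
Move 3: P1 pit2 -> P1=[4,2,0,5,1,5](2) P2=[3,3,0,3,5,5](1)
Move 4: P1 pit5 -> P1=[4,2,0,5,1,0](3) P2=[4,4,1,4,5,5](1)
Move 5: P2 pit0 -> P1=[4,2,0,5,1,0](3) P2=[0,5,2,5,6,5](1)

Answer: 4 2 0 5 1 0 3 0 5 2 5 6 5 1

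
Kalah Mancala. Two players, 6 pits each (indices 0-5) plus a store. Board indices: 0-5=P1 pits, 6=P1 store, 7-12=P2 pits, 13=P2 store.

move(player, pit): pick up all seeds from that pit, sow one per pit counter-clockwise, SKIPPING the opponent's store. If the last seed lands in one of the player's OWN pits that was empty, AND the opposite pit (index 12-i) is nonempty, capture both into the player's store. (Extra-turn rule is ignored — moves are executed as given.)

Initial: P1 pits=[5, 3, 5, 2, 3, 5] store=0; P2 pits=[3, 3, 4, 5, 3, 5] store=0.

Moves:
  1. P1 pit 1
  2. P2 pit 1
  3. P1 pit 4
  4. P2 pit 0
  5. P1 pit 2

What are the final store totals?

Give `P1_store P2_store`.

Move 1: P1 pit1 -> P1=[5,0,6,3,4,5](0) P2=[3,3,4,5,3,5](0)
Move 2: P2 pit1 -> P1=[5,0,6,3,4,5](0) P2=[3,0,5,6,4,5](0)
Move 3: P1 pit4 -> P1=[5,0,6,3,0,6](1) P2=[4,1,5,6,4,5](0)
Move 4: P2 pit0 -> P1=[5,0,6,3,0,6](1) P2=[0,2,6,7,5,5](0)
Move 5: P1 pit2 -> P1=[5,0,0,4,1,7](2) P2=[1,3,6,7,5,5](0)

Answer: 2 0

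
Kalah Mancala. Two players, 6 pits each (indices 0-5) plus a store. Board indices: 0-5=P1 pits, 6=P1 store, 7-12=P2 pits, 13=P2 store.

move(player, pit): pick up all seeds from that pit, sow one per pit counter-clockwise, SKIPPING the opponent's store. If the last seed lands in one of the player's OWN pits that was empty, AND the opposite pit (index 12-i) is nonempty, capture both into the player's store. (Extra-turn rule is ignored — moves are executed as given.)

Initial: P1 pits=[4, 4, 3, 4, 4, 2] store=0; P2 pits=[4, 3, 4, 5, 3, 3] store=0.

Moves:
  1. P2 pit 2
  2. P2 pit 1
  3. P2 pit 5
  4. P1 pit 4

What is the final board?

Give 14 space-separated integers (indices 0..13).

Answer: 5 5 4 4 0 3 1 5 1 1 7 5 0 2

Derivation:
Move 1: P2 pit2 -> P1=[4,4,3,4,4,2](0) P2=[4,3,0,6,4,4](1)
Move 2: P2 pit1 -> P1=[4,4,3,4,4,2](0) P2=[4,0,1,7,5,4](1)
Move 3: P2 pit5 -> P1=[5,5,4,4,4,2](0) P2=[4,0,1,7,5,0](2)
Move 4: P1 pit4 -> P1=[5,5,4,4,0,3](1) P2=[5,1,1,7,5,0](2)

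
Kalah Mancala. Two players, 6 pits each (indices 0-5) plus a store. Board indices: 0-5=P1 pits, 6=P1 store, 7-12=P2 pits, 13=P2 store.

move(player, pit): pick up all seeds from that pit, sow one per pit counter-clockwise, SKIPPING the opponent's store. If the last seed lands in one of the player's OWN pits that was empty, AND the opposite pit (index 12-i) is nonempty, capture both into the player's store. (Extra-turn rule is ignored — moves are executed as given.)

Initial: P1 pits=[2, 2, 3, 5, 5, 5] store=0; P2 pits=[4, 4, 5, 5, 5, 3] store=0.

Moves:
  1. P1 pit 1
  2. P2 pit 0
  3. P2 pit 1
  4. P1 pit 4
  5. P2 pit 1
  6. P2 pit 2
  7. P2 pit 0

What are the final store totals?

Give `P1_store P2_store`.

Answer: 1 4

Derivation:
Move 1: P1 pit1 -> P1=[2,0,4,6,5,5](0) P2=[4,4,5,5,5,3](0)
Move 2: P2 pit0 -> P1=[2,0,4,6,5,5](0) P2=[0,5,6,6,6,3](0)
Move 3: P2 pit1 -> P1=[2,0,4,6,5,5](0) P2=[0,0,7,7,7,4](1)
Move 4: P1 pit4 -> P1=[2,0,4,6,0,6](1) P2=[1,1,8,7,7,4](1)
Move 5: P2 pit1 -> P1=[2,0,4,6,0,6](1) P2=[1,0,9,7,7,4](1)
Move 6: P2 pit2 -> P1=[3,1,5,7,1,6](1) P2=[1,0,0,8,8,5](2)
Move 7: P2 pit0 -> P1=[3,1,5,7,0,6](1) P2=[0,0,0,8,8,5](4)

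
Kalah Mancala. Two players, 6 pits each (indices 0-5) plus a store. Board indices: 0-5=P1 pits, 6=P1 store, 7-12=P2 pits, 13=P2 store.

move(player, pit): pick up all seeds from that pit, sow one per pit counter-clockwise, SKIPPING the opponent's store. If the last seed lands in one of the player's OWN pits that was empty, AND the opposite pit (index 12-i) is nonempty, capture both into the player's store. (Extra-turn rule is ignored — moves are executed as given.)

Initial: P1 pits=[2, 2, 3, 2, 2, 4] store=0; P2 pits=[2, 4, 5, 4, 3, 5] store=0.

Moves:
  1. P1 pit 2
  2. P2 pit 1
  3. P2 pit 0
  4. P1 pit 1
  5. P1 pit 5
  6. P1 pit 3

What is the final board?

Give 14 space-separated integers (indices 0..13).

Move 1: P1 pit2 -> P1=[2,2,0,3,3,5](0) P2=[2,4,5,4,3,5](0)
Move 2: P2 pit1 -> P1=[2,2,0,3,3,5](0) P2=[2,0,6,5,4,6](0)
Move 3: P2 pit0 -> P1=[2,2,0,3,3,5](0) P2=[0,1,7,5,4,6](0)
Move 4: P1 pit1 -> P1=[2,0,1,4,3,5](0) P2=[0,1,7,5,4,6](0)
Move 5: P1 pit5 -> P1=[2,0,1,4,3,0](1) P2=[1,2,8,6,4,6](0)
Move 6: P1 pit3 -> P1=[2,0,1,0,4,1](2) P2=[2,2,8,6,4,6](0)

Answer: 2 0 1 0 4 1 2 2 2 8 6 4 6 0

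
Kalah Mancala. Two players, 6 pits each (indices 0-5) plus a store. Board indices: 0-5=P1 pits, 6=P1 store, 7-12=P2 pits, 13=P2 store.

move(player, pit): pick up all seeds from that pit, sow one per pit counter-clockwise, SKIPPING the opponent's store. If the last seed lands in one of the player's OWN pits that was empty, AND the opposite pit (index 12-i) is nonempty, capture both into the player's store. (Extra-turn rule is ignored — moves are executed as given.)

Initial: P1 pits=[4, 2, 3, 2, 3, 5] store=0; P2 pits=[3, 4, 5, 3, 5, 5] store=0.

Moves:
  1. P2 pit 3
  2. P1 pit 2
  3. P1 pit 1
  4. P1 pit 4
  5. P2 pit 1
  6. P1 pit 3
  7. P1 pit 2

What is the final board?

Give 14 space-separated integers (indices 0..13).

Answer: 4 0 0 0 1 8 9 5 0 0 1 7 7 2

Derivation:
Move 1: P2 pit3 -> P1=[4,2,3,2,3,5](0) P2=[3,4,5,0,6,6](1)
Move 2: P1 pit2 -> P1=[4,2,0,3,4,6](0) P2=[3,4,5,0,6,6](1)
Move 3: P1 pit1 -> P1=[4,0,1,4,4,6](0) P2=[3,4,5,0,6,6](1)
Move 4: P1 pit4 -> P1=[4,0,1,4,0,7](1) P2=[4,5,5,0,6,6](1)
Move 5: P2 pit1 -> P1=[4,0,1,4,0,7](1) P2=[4,0,6,1,7,7](2)
Move 6: P1 pit3 -> P1=[4,0,1,0,1,8](2) P2=[5,0,6,1,7,7](2)
Move 7: P1 pit2 -> P1=[4,0,0,0,1,8](9) P2=[5,0,0,1,7,7](2)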